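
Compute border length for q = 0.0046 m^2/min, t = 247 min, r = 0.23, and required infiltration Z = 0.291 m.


L = q*t/((1+r)*Z)
L = 0.0046*247/((1+0.23)*0.291)
L = 1.1362/0.35793

3.1744 m


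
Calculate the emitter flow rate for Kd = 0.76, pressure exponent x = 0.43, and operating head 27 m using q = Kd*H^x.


q = Kd * H^x = 0.76 * 27^0.43 = 0.76 * 4.125593

3.1355 L/h


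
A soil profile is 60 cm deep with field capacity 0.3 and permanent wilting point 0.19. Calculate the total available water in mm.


AWC = (FC - PWP) * d * 10
AWC = (0.3 - 0.19) * 60 * 10
AWC = 0.1100 * 60 * 10

66.0000 mm


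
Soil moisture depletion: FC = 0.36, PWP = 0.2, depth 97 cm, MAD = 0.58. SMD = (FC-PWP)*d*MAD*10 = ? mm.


SMD = (FC - PWP) * d * MAD * 10
SMD = (0.36 - 0.2) * 97 * 0.58 * 10
SMD = 0.1600 * 97 * 0.58 * 10

90.0160 mm


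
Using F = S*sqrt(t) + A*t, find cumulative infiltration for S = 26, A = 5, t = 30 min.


F = S*sqrt(t) + A*t
F = 26*sqrt(30) + 5*30
F = 26*5.477226 + 150

292.4079 mm


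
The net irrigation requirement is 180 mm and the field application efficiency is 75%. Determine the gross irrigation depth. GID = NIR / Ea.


Ea = 75% = 0.75
GID = NIR / Ea = 180 / 0.75 = 240.0000 mm

240.0000 mm


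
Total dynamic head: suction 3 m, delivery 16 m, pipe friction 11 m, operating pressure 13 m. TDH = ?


TDH = Hs + Hd + hf + Hp = 3 + 16 + 11 + 13 = 43

43 m


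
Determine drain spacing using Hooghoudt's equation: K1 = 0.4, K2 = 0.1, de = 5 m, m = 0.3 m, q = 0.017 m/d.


S^2 = 8*K2*de*m/q + 4*K1*m^2/q
S^2 = 8*0.1*5*0.3/0.017 + 4*0.4*0.3^2/0.017
S = sqrt(79.0588)

8.8915 m


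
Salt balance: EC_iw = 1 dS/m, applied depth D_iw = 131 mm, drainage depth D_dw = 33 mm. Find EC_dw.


EC_dw = EC_iw * D_iw / D_dw
EC_dw = 1 * 131 / 33
EC_dw = 131 / 33

3.9697 dS/m


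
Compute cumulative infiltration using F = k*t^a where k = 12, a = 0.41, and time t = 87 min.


F = k * t^a = 12 * 87^0.41
F = 12 * 6.240263

74.8832 mm


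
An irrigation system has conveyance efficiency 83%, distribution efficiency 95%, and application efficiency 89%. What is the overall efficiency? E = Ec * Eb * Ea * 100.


Ec = 0.83, Eb = 0.95, Ea = 0.89
E = 0.83 * 0.95 * 0.89 * 100 = 70.1765%

70.1765 %


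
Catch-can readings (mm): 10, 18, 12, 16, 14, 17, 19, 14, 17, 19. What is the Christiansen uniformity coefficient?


mean = 15.600000 mm
MAD = 2.480000 mm
CU = (1 - 2.480000/15.600000)*100

84.1026 %


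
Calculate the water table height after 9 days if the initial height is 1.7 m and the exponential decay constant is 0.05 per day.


m = m0 * exp(-k*t)
m = 1.7 * exp(-0.05 * 9)
m = 1.7 * exp(-0.4500)

1.0840 m


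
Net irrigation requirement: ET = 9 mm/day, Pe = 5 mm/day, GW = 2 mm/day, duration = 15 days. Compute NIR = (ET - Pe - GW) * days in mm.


Daily deficit = ET - Pe - GW = 9 - 5 - 2 = 2 mm/day
NIR = 2 * 15 = 30 mm

30.0000 mm


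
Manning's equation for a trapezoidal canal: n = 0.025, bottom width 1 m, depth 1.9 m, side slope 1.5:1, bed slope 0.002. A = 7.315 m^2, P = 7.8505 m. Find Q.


R = A/P = 7.315/7.8505 = 0.931788
Q = (1/0.025) * 7.315 * 0.931788^(2/3) * 0.002^0.5

12.4834 m^3/s


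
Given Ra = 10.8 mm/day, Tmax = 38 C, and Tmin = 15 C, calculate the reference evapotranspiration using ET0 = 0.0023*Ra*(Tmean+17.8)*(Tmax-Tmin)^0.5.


Tmean = (Tmax + Tmin)/2 = (38 + 15)/2 = 26.5
ET0 = 0.0023 * 10.8 * (26.5 + 17.8) * sqrt(38 - 15)
ET0 = 0.0023 * 10.8 * 44.3 * 4.795832

5.2774 mm/day


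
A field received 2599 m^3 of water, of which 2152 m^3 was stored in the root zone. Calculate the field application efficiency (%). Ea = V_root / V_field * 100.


Ea = V_root / V_field * 100 = 2152 / 2599 * 100 = 82.8011%

82.8011 %


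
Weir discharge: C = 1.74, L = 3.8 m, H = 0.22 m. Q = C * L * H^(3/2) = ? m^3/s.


Q = C * L * H^(3/2) = 1.74 * 3.8 * 0.22^1.5 = 1.74 * 3.8 * 0.103189

0.6823 m^3/s


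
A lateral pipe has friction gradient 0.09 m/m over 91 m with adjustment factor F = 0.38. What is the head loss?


hf = J * L * F = 0.09 * 91 * 0.38 = 3.1122 m

3.1122 m


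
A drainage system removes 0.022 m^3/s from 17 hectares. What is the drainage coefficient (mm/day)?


DC = Q * 86400 / (A * 10000) * 1000
DC = 0.022 * 86400 / (17 * 10000) * 1000
DC = 1900800.0000 / 170000

11.1812 mm/day


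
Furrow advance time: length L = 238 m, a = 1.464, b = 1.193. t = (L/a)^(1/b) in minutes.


t = (L/a)^(1/b)
t = (238/1.464)^(1/1.193)
t = 162.568306^(1/1.193)

71.3413 min


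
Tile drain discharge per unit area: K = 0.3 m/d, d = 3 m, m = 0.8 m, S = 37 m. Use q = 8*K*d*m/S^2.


q = 8*K*d*m/S^2
q = 8*0.3*3*0.8/37^2
q = 5.7600 / 1369

0.0042 m/d


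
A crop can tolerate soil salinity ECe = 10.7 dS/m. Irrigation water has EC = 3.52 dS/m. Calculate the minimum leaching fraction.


LR = ECiw / (5*ECe - ECiw)
LR = 3.52 / (5*10.7 - 3.52)
LR = 3.52 / 49.9800

0.0704


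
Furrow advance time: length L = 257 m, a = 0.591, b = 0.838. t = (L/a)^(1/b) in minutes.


t = (L/a)^(1/b)
t = (257/0.591)^(1/0.838)
t = 434.856176^(1/0.838)

1407.2907 min


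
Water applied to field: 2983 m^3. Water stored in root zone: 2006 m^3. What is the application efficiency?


Ea = V_root / V_field * 100 = 2006 / 2983 * 100 = 67.2477%

67.2477 %


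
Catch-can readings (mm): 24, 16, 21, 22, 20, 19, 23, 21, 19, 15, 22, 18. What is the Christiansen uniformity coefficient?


mean = 20.000000 mm
MAD = 2.166667 mm
CU = (1 - 2.166667/20.000000)*100

89.1667 %


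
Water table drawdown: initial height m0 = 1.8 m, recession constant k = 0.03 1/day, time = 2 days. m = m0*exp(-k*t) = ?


m = m0 * exp(-k*t)
m = 1.8 * exp(-0.03 * 2)
m = 1.8 * exp(-0.0600)

1.6952 m


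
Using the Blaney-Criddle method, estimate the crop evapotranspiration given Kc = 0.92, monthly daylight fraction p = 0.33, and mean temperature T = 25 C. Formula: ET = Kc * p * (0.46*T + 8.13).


ET = Kc * p * (0.46*T + 8.13)
ET = 0.92 * 0.33 * (0.46*25 + 8.13)
ET = 0.92 * 0.33 * 19.6300

5.9597 mm/day


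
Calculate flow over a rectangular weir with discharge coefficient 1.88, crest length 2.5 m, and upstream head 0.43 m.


Q = C * L * H^(3/2) = 1.88 * 2.5 * 0.43^1.5 = 1.88 * 2.5 * 0.281970

1.3253 m^3/s


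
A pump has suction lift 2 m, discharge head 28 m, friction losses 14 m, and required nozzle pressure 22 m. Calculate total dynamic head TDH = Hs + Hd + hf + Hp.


TDH = Hs + Hd + hf + Hp = 2 + 28 + 14 + 22 = 66

66 m


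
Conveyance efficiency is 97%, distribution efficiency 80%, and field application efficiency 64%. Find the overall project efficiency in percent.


Ec = 0.97, Eb = 0.8, Ea = 0.64
E = 0.97 * 0.8 * 0.64 * 100 = 49.6640%

49.6640 %


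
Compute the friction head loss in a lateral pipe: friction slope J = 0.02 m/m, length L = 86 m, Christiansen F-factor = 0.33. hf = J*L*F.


hf = J * L * F = 0.02 * 86 * 0.33 = 0.5676 m

0.5676 m


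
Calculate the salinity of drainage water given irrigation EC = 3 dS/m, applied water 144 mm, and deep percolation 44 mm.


EC_dw = EC_iw * D_iw / D_dw
EC_dw = 3 * 144 / 44
EC_dw = 432 / 44

9.8182 dS/m


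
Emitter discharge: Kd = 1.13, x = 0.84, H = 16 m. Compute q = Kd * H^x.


q = Kd * H^x = 1.13 * 16^0.84 = 1.13 * 10.267407

11.6022 L/h


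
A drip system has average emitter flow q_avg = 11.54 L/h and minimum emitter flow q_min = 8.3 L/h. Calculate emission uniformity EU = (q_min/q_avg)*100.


EU = (q_min/q_avg)*100 = (8.3/11.54)*100 = 71.9237%

71.9237 %


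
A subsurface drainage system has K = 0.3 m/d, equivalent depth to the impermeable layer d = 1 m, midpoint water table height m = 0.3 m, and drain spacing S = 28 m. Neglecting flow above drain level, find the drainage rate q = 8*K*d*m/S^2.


q = 8*K*d*m/S^2
q = 8*0.3*1*0.3/28^2
q = 0.7200 / 784

9.1837e-04 m/d


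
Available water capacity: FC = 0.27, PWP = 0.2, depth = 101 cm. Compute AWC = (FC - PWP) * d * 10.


AWC = (FC - PWP) * d * 10
AWC = (0.27 - 0.2) * 101 * 10
AWC = 0.0700 * 101 * 10

70.7000 mm


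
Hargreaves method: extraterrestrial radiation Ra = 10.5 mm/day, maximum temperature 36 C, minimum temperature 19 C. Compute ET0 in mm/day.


Tmean = (Tmax + Tmin)/2 = (36 + 19)/2 = 27.5
ET0 = 0.0023 * 10.5 * (27.5 + 17.8) * sqrt(36 - 19)
ET0 = 0.0023 * 10.5 * 45.3 * 4.123106

4.5107 mm/day


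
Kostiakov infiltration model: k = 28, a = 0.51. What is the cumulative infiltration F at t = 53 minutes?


F = k * t^a = 28 * 53^0.51
F = 28 * 7.574966

212.0990 mm


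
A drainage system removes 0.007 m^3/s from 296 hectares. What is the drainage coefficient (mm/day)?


DC = Q * 86400 / (A * 10000) * 1000
DC = 0.007 * 86400 / (296 * 10000) * 1000
DC = 604800.0000 / 2960000

0.2043 mm/day


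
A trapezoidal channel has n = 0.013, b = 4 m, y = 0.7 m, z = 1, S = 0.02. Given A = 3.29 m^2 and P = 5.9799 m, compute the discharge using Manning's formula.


R = A/P = 3.29/5.9799 = 0.550176
Q = (1/0.013) * 3.29 * 0.550176^(2/3) * 0.02^0.5

24.0308 m^3/s


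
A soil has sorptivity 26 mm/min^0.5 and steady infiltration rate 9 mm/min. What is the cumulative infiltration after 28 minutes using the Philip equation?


F = S*sqrt(t) + A*t
F = 26*sqrt(28) + 9*28
F = 26*5.291503 + 252

389.5791 mm


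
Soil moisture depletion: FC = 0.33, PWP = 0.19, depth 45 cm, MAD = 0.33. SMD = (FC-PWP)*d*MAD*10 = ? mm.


SMD = (FC - PWP) * d * MAD * 10
SMD = (0.33 - 0.19) * 45 * 0.33 * 10
SMD = 0.1400 * 45 * 0.33 * 10

20.7900 mm


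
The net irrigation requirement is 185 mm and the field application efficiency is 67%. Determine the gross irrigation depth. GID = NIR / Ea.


Ea = 67% = 0.67
GID = NIR / Ea = 185 / 0.67 = 276.1194 mm

276.1194 mm


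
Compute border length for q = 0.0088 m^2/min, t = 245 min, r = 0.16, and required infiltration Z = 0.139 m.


L = q*t/((1+r)*Z)
L = 0.0088*245/((1+0.16)*0.139)
L = 2.156/0.16124

13.3714 m


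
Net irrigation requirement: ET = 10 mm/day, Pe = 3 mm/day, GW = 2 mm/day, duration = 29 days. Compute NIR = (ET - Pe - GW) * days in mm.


Daily deficit = ET - Pe - GW = 10 - 3 - 2 = 5 mm/day
NIR = 5 * 29 = 145 mm

145.0000 mm


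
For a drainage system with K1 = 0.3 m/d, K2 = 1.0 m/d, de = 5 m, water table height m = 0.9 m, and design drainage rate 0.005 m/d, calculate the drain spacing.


S^2 = 8*K2*de*m/q + 4*K1*m^2/q
S^2 = 8*1.0*5*0.9/0.005 + 4*0.3*0.9^2/0.005
S = sqrt(7394.4000)

85.9907 m


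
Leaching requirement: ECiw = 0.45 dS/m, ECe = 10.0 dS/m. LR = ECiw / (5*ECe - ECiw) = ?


LR = ECiw / (5*ECe - ECiw)
LR = 0.45 / (5*10.0 - 0.45)
LR = 0.45 / 49.5500

0.0091


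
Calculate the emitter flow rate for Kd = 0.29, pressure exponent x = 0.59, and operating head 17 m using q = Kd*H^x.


q = Kd * H^x = 0.29 * 17^0.59 = 0.29 * 5.320652

1.5430 L/h


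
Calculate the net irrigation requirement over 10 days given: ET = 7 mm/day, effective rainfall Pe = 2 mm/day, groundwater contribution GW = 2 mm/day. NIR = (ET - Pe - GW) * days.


Daily deficit = ET - Pe - GW = 7 - 2 - 2 = 3 mm/day
NIR = 3 * 10 = 30 mm

30.0000 mm


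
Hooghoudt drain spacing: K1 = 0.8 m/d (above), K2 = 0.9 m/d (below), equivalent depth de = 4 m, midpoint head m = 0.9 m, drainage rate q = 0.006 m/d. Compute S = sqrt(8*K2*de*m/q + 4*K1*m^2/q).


S^2 = 8*K2*de*m/q + 4*K1*m^2/q
S^2 = 8*0.9*4*0.9/0.006 + 4*0.8*0.9^2/0.006
S = sqrt(4752.0000)

68.9348 m


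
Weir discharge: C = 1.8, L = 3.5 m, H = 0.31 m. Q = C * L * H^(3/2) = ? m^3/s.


Q = C * L * H^(3/2) = 1.8 * 3.5 * 0.31^1.5 = 1.8 * 3.5 * 0.172601

1.0874 m^3/s


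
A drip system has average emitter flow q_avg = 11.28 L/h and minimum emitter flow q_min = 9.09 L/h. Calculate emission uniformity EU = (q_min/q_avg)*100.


EU = (q_min/q_avg)*100 = (9.09/11.28)*100 = 80.5851%

80.5851 %


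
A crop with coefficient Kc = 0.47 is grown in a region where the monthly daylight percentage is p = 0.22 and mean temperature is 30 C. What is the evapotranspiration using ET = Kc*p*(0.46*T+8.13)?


ET = Kc * p * (0.46*T + 8.13)
ET = 0.47 * 0.22 * (0.46*30 + 8.13)
ET = 0.47 * 0.22 * 21.9300

2.2676 mm/day


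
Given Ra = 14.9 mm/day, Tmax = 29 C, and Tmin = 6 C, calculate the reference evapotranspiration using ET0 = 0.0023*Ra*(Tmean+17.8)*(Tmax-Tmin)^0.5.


Tmean = (Tmax + Tmin)/2 = (29 + 6)/2 = 17.5
ET0 = 0.0023 * 14.9 * (17.5 + 17.8) * sqrt(29 - 6)
ET0 = 0.0023 * 14.9 * 35.3 * 4.795832

5.8017 mm/day


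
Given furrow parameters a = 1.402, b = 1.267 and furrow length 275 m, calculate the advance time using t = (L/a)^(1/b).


t = (L/a)^(1/b)
t = (275/1.402)^(1/1.267)
t = 196.148359^(1/1.267)

64.4851 min


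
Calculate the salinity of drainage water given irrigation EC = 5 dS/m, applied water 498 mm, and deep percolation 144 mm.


EC_dw = EC_iw * D_iw / D_dw
EC_dw = 5 * 498 / 144
EC_dw = 2490 / 144

17.2917 dS/m


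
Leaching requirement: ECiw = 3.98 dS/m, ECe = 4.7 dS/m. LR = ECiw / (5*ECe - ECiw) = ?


LR = ECiw / (5*ECe - ECiw)
LR = 3.98 / (5*4.7 - 3.98)
LR = 3.98 / 19.5200

0.2039


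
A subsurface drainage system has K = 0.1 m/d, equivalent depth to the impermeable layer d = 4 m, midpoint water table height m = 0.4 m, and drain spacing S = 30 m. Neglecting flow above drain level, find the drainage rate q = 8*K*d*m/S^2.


q = 8*K*d*m/S^2
q = 8*0.1*4*0.4/30^2
q = 1.2800 / 900

0.0014 m/d


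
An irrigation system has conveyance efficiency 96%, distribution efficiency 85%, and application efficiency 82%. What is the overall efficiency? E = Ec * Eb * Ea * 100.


Ec = 0.96, Eb = 0.85, Ea = 0.82
E = 0.96 * 0.85 * 0.82 * 100 = 66.9120%

66.9120 %


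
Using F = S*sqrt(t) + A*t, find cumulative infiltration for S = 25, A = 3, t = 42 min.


F = S*sqrt(t) + A*t
F = 25*sqrt(42) + 3*42
F = 25*6.480741 + 126

288.0185 mm


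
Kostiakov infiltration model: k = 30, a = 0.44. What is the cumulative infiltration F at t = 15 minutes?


F = k * t^a = 30 * 15^0.44
F = 30 * 3.292154

98.7646 mm


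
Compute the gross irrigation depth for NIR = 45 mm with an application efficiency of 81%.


Ea = 81% = 0.81
GID = NIR / Ea = 45 / 0.81 = 55.5556 mm

55.5556 mm


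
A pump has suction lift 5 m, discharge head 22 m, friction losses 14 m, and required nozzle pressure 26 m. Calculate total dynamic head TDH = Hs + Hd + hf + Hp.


TDH = Hs + Hd + hf + Hp = 5 + 22 + 14 + 26 = 67

67 m


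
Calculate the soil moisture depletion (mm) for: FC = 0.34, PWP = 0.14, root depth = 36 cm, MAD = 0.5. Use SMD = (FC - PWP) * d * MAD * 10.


SMD = (FC - PWP) * d * MAD * 10
SMD = (0.34 - 0.14) * 36 * 0.5 * 10
SMD = 0.2000 * 36 * 0.5 * 10

36.0000 mm


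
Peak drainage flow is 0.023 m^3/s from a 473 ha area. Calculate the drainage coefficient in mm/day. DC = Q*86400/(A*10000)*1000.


DC = Q * 86400 / (A * 10000) * 1000
DC = 0.023 * 86400 / (473 * 10000) * 1000
DC = 1987200.0000 / 4730000

0.4201 mm/day


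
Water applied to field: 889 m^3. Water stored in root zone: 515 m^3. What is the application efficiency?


Ea = V_root / V_field * 100 = 515 / 889 * 100 = 57.9303%

57.9303 %


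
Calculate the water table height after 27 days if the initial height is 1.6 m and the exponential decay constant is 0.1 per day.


m = m0 * exp(-k*t)
m = 1.6 * exp(-0.1 * 27)
m = 1.6 * exp(-2.7000)

0.1075 m


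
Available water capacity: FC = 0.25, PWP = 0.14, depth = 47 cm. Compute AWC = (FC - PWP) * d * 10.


AWC = (FC - PWP) * d * 10
AWC = (0.25 - 0.14) * 47 * 10
AWC = 0.1100 * 47 * 10

51.7000 mm


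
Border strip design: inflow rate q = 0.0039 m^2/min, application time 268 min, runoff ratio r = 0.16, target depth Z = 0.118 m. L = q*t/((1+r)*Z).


L = q*t/((1+r)*Z)
L = 0.0039*268/((1+0.16)*0.118)
L = 1.0452/0.13688

7.6359 m


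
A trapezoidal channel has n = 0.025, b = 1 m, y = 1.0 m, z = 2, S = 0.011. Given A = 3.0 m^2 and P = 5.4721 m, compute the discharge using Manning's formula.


R = A/P = 3.0/5.4721 = 0.548236
Q = (1/0.025) * 3.0 * 0.548236^(2/3) * 0.011^0.5

8.4306 m^3/s


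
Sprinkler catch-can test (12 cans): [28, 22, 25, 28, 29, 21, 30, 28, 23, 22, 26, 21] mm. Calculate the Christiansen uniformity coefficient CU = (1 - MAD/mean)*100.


mean = 25.250000 mm
MAD = 2.916667 mm
CU = (1 - 2.916667/25.250000)*100

88.4488 %


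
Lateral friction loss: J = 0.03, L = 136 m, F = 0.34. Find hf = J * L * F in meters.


hf = J * L * F = 0.03 * 136 * 0.34 = 1.3872 m

1.3872 m


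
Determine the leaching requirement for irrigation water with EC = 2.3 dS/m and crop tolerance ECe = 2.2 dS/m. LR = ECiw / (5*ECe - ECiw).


LR = ECiw / (5*ECe - ECiw)
LR = 2.3 / (5*2.2 - 2.3)
LR = 2.3 / 8.7000

0.2644


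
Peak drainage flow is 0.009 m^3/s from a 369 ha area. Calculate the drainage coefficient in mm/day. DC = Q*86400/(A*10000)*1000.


DC = Q * 86400 / (A * 10000) * 1000
DC = 0.009 * 86400 / (369 * 10000) * 1000
DC = 777600.0000 / 3690000

0.2107 mm/day


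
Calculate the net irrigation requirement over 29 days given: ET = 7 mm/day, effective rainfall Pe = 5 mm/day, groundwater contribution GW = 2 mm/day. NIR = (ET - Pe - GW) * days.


Daily deficit = ET - Pe - GW = 7 - 5 - 2 = 0 mm/day
NIR = 0 * 29 = 0 mm

0 mm


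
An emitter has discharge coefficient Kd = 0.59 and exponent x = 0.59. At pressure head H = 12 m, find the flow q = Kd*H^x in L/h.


q = Kd * H^x = 0.59 * 12^0.59 = 0.59 * 4.332284

2.5560 L/h


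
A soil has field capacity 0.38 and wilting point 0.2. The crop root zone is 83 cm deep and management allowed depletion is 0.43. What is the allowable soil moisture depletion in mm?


SMD = (FC - PWP) * d * MAD * 10
SMD = (0.38 - 0.2) * 83 * 0.43 * 10
SMD = 0.1800 * 83 * 0.43 * 10

64.2420 mm


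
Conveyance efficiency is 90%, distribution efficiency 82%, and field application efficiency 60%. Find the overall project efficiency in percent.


Ec = 0.9, Eb = 0.82, Ea = 0.6
E = 0.9 * 0.82 * 0.6 * 100 = 44.2800%

44.2800 %


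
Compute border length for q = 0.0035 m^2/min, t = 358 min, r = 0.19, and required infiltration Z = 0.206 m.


L = q*t/((1+r)*Z)
L = 0.0035*358/((1+0.19)*0.206)
L = 1.253/0.24514

5.1114 m


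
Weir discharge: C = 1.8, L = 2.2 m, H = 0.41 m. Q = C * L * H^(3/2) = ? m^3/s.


Q = C * L * H^(3/2) = 1.8 * 2.2 * 0.41^1.5 = 1.8 * 2.2 * 0.262528

1.0396 m^3/s


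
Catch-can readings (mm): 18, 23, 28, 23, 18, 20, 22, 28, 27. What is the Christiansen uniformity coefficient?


mean = 23.000000 mm
MAD = 3.111111 mm
CU = (1 - 3.111111/23.000000)*100

86.4734 %


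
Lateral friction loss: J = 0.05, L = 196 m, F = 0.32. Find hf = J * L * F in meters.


hf = J * L * F = 0.05 * 196 * 0.32 = 3.1360 m

3.1360 m


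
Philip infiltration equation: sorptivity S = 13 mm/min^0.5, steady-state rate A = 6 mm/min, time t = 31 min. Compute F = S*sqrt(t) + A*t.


F = S*sqrt(t) + A*t
F = 13*sqrt(31) + 6*31
F = 13*5.567764 + 186

258.3809 mm


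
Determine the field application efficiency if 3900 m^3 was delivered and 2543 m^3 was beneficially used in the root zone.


Ea = V_root / V_field * 100 = 2543 / 3900 * 100 = 65.2051%

65.2051 %


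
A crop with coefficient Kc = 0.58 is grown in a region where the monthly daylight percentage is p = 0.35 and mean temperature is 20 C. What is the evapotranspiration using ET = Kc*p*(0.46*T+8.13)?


ET = Kc * p * (0.46*T + 8.13)
ET = 0.58 * 0.35 * (0.46*20 + 8.13)
ET = 0.58 * 0.35 * 17.3300

3.5180 mm/day


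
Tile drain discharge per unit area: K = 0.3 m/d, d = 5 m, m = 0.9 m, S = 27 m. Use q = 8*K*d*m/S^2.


q = 8*K*d*m/S^2
q = 8*0.3*5*0.9/27^2
q = 10.8000 / 729

0.0148 m/d


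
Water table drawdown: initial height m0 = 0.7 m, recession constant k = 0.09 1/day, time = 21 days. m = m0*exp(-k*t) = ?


m = m0 * exp(-k*t)
m = 0.7 * exp(-0.09 * 21)
m = 0.7 * exp(-1.8900)

0.1058 m


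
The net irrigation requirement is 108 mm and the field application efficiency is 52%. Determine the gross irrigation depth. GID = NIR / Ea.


Ea = 52% = 0.52
GID = NIR / Ea = 108 / 0.52 = 207.6923 mm

207.6923 mm


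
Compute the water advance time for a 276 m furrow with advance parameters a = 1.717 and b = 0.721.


t = (L/a)^(1/b)
t = (276/1.717)^(1/0.721)
t = 160.745486^(1/0.721)

1147.7092 min


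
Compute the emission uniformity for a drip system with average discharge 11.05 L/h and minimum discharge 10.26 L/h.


EU = (q_min/q_avg)*100 = (10.26/11.05)*100 = 92.8507%

92.8507 %


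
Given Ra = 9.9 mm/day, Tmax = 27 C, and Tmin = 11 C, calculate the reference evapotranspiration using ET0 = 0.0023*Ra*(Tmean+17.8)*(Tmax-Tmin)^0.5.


Tmean = (Tmax + Tmin)/2 = (27 + 11)/2 = 19.0
ET0 = 0.0023 * 9.9 * (19.0 + 17.8) * sqrt(27 - 11)
ET0 = 0.0023 * 9.9 * 36.8 * 4.000000

3.3517 mm/day


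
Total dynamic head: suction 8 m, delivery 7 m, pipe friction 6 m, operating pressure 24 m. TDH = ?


TDH = Hs + Hd + hf + Hp = 8 + 7 + 6 + 24 = 45

45 m


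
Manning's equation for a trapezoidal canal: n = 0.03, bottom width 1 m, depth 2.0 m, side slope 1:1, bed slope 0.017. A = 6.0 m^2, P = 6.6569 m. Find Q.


R = A/P = 6.0/6.6569 = 0.901320
Q = (1/0.03) * 6.0 * 0.901320^(2/3) * 0.017^0.5

24.3318 m^3/s


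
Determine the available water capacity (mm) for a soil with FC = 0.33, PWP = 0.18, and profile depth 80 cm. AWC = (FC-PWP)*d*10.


AWC = (FC - PWP) * d * 10
AWC = (0.33 - 0.18) * 80 * 10
AWC = 0.1500 * 80 * 10

120.0000 mm


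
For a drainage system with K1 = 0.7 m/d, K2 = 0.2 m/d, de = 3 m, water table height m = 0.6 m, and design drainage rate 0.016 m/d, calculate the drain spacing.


S^2 = 8*K2*de*m/q + 4*K1*m^2/q
S^2 = 8*0.2*3*0.6/0.016 + 4*0.7*0.6^2/0.016
S = sqrt(243.0000)

15.5885 m


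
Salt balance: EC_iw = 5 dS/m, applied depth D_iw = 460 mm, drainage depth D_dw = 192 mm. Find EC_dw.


EC_dw = EC_iw * D_iw / D_dw
EC_dw = 5 * 460 / 192
EC_dw = 2300 / 192

11.9792 dS/m


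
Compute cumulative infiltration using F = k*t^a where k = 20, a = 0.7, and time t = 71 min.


F = k * t^a = 20 * 71^0.7
F = 20 * 19.764273

395.2855 mm


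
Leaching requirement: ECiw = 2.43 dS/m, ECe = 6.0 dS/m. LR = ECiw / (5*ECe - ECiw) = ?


LR = ECiw / (5*ECe - ECiw)
LR = 2.43 / (5*6.0 - 2.43)
LR = 2.43 / 27.5700

0.0881


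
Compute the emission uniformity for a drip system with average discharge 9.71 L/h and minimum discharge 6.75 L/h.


EU = (q_min/q_avg)*100 = (6.75/9.71)*100 = 69.5160%

69.5160 %


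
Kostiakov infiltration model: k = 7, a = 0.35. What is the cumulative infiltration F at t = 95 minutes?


F = k * t^a = 7 * 95^0.35
F = 7 * 4.922699

34.4589 mm


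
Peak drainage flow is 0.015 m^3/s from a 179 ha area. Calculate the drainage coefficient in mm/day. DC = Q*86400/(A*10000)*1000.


DC = Q * 86400 / (A * 10000) * 1000
DC = 0.015 * 86400 / (179 * 10000) * 1000
DC = 1296000.0000 / 1790000

0.7240 mm/day


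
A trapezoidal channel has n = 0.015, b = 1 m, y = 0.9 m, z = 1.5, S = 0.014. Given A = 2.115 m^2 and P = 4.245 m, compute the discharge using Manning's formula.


R = A/P = 2.115/4.245 = 0.498233
Q = (1/0.015) * 2.115 * 0.498233^(2/3) * 0.014^0.5

10.4851 m^3/s


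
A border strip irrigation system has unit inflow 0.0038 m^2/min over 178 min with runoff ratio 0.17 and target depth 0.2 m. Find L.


L = q*t/((1+r)*Z)
L = 0.0038*178/((1+0.17)*0.2)
L = 0.6764/0.234

2.8906 m


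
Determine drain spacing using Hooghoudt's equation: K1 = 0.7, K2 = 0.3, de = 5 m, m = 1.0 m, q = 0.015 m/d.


S^2 = 8*K2*de*m/q + 4*K1*m^2/q
S^2 = 8*0.3*5*1.0/0.015 + 4*0.7*1.0^2/0.015
S = sqrt(986.6667)

31.4113 m


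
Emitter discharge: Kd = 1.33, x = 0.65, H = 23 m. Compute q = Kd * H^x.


q = Kd * H^x = 1.33 * 23^0.65 = 1.33 * 7.675790

10.2088 L/h


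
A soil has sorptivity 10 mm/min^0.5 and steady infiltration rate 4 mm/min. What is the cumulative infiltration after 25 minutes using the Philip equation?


F = S*sqrt(t) + A*t
F = 10*sqrt(25) + 4*25
F = 10*5.000000 + 100

150.0000 mm


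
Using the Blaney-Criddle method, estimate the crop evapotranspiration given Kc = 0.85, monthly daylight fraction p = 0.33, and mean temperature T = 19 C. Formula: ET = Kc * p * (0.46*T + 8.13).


ET = Kc * p * (0.46*T + 8.13)
ET = 0.85 * 0.33 * (0.46*19 + 8.13)
ET = 0.85 * 0.33 * 16.8700

4.7320 mm/day


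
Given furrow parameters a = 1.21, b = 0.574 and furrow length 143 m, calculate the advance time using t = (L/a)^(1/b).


t = (L/a)^(1/b)
t = (143/1.21)^(1/0.574)
t = 118.181818^(1/0.574)

4080.5194 min


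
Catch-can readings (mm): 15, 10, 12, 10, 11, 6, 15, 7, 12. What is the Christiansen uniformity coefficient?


mean = 10.888889 mm
MAD = 2.345679 mm
CU = (1 - 2.345679/10.888889)*100

78.4581 %


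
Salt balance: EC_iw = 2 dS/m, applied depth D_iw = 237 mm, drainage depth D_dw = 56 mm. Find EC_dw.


EC_dw = EC_iw * D_iw / D_dw
EC_dw = 2 * 237 / 56
EC_dw = 474 / 56

8.4643 dS/m


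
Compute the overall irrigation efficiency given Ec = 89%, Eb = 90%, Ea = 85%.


Ec = 0.89, Eb = 0.9, Ea = 0.85
E = 0.89 * 0.9 * 0.85 * 100 = 68.0850%

68.0850 %


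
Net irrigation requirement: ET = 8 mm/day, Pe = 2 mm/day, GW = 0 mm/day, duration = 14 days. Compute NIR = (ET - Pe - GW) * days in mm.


Daily deficit = ET - Pe - GW = 8 - 2 - 0 = 6 mm/day
NIR = 6 * 14 = 84 mm

84.0000 mm


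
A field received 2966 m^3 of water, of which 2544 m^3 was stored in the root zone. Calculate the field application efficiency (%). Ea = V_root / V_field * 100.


Ea = V_root / V_field * 100 = 2544 / 2966 * 100 = 85.7721%

85.7721 %


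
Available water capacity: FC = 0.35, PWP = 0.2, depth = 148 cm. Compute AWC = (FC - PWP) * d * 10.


AWC = (FC - PWP) * d * 10
AWC = (0.35 - 0.2) * 148 * 10
AWC = 0.1500 * 148 * 10

222.0000 mm


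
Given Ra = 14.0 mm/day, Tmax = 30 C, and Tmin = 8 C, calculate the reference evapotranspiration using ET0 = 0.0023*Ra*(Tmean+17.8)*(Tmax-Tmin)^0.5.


Tmean = (Tmax + Tmin)/2 = (30 + 8)/2 = 19.0
ET0 = 0.0023 * 14.0 * (19.0 + 17.8) * sqrt(30 - 8)
ET0 = 0.0023 * 14.0 * 36.8 * 4.690416

5.5580 mm/day


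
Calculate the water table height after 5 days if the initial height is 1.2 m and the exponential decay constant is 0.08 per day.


m = m0 * exp(-k*t)
m = 1.2 * exp(-0.08 * 5)
m = 1.2 * exp(-0.4000)

0.8044 m


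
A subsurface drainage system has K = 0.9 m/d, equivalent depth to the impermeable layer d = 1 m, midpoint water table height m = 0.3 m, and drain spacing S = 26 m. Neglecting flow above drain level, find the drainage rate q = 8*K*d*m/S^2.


q = 8*K*d*m/S^2
q = 8*0.9*1*0.3/26^2
q = 2.1600 / 676

0.0032 m/d


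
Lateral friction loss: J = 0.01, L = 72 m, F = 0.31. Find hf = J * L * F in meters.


hf = J * L * F = 0.01 * 72 * 0.31 = 0.2232 m

0.2232 m


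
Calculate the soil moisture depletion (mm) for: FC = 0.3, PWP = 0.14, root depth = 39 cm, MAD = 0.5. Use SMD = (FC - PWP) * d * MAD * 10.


SMD = (FC - PWP) * d * MAD * 10
SMD = (0.3 - 0.14) * 39 * 0.5 * 10
SMD = 0.1600 * 39 * 0.5 * 10

31.2000 mm


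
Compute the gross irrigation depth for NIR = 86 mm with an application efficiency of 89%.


Ea = 89% = 0.89
GID = NIR / Ea = 86 / 0.89 = 96.6292 mm

96.6292 mm


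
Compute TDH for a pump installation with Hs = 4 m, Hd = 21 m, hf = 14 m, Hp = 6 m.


TDH = Hs + Hd + hf + Hp = 4 + 21 + 14 + 6 = 45

45 m


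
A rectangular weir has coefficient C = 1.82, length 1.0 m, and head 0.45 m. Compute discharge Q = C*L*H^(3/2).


Q = C * L * H^(3/2) = 1.82 * 1.0 * 0.45^1.5 = 1.82 * 1.0 * 0.301869

0.5494 m^3/s


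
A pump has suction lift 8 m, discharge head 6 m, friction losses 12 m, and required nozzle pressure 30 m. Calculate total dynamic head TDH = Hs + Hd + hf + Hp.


TDH = Hs + Hd + hf + Hp = 8 + 6 + 12 + 30 = 56

56 m


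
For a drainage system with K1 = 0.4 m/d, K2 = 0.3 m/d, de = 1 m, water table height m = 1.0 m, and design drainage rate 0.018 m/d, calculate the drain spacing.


S^2 = 8*K2*de*m/q + 4*K1*m^2/q
S^2 = 8*0.3*1*1.0/0.018 + 4*0.4*1.0^2/0.018
S = sqrt(222.2222)

14.9071 m


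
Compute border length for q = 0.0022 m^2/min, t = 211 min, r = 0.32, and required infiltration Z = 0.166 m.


L = q*t/((1+r)*Z)
L = 0.0022*211/((1+0.32)*0.166)
L = 0.4642/0.21912

2.1185 m


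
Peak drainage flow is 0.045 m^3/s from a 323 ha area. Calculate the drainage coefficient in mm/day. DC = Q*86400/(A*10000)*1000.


DC = Q * 86400 / (A * 10000) * 1000
DC = 0.045 * 86400 / (323 * 10000) * 1000
DC = 3888000.0000 / 3230000

1.2037 mm/day


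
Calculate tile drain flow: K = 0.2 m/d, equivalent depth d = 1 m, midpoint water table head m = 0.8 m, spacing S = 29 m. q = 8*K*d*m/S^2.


q = 8*K*d*m/S^2
q = 8*0.2*1*0.8/29^2
q = 1.2800 / 841

0.0015 m/d


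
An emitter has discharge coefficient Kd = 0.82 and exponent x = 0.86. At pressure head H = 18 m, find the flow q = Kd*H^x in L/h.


q = Kd * H^x = 0.82 * 18^0.86 = 0.82 * 12.009761

9.8480 L/h


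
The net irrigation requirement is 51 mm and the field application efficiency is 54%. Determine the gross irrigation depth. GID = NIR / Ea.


Ea = 54% = 0.54
GID = NIR / Ea = 51 / 0.54 = 94.4444 mm

94.4444 mm


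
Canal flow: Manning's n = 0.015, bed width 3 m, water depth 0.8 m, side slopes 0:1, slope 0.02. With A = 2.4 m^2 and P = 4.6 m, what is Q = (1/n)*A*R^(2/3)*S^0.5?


R = A/P = 2.4/4.6 = 0.521739
Q = (1/0.015) * 2.4 * 0.521739^(2/3) * 0.02^0.5

14.6646 m^3/s


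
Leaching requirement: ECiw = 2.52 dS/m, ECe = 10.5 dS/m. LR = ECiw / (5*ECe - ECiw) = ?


LR = ECiw / (5*ECe - ECiw)
LR = 2.52 / (5*10.5 - 2.52)
LR = 2.52 / 49.9800

0.0504


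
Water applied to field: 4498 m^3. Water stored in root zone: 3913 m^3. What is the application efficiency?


Ea = V_root / V_field * 100 = 3913 / 4498 * 100 = 86.9942%

86.9942 %


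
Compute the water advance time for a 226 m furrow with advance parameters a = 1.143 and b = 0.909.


t = (L/a)^(1/b)
t = (226/1.143)^(1/0.909)
t = 197.725284^(1/0.909)

335.6766 min


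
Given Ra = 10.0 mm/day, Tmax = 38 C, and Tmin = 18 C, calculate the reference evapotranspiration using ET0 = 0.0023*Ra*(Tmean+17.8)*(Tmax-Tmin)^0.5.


Tmean = (Tmax + Tmin)/2 = (38 + 18)/2 = 28.0
ET0 = 0.0023 * 10.0 * (28.0 + 17.8) * sqrt(38 - 18)
ET0 = 0.0023 * 10.0 * 45.8 * 4.472136

4.7109 mm/day


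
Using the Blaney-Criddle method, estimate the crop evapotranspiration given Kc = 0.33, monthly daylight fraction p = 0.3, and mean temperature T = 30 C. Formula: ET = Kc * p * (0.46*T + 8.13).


ET = Kc * p * (0.46*T + 8.13)
ET = 0.33 * 0.3 * (0.46*30 + 8.13)
ET = 0.33 * 0.3 * 21.9300

2.1711 mm/day


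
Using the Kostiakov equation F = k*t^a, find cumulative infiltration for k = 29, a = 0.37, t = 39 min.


F = k * t^a = 29 * 39^0.37
F = 29 * 3.878769

112.4843 mm


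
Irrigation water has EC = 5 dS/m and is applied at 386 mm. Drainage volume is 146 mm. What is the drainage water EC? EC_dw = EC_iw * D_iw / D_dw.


EC_dw = EC_iw * D_iw / D_dw
EC_dw = 5 * 386 / 146
EC_dw = 1930 / 146

13.2192 dS/m


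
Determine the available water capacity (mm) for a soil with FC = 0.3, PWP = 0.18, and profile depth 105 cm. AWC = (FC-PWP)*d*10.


AWC = (FC - PWP) * d * 10
AWC = (0.3 - 0.18) * 105 * 10
AWC = 0.1200 * 105 * 10

126.0000 mm


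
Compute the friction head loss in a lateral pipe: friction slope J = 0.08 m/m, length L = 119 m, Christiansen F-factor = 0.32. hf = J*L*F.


hf = J * L * F = 0.08 * 119 * 0.32 = 3.0464 m

3.0464 m


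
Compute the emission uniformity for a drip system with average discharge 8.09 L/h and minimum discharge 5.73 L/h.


EU = (q_min/q_avg)*100 = (5.73/8.09)*100 = 70.8282%

70.8282 %


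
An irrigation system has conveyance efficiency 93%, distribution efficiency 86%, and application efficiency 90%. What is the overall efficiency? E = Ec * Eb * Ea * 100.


Ec = 0.93, Eb = 0.86, Ea = 0.9
E = 0.93 * 0.86 * 0.9 * 100 = 71.9820%

71.9820 %


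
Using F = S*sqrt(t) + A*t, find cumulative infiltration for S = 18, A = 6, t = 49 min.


F = S*sqrt(t) + A*t
F = 18*sqrt(49) + 6*49
F = 18*7.000000 + 294

420.0000 mm


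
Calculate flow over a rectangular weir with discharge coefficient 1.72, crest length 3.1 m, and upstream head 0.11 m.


Q = C * L * H^(3/2) = 1.72 * 3.1 * 0.11^1.5 = 1.72 * 3.1 * 0.036483

0.1945 m^3/s


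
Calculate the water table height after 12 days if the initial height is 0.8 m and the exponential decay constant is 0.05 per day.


m = m0 * exp(-k*t)
m = 0.8 * exp(-0.05 * 12)
m = 0.8 * exp(-0.6000)

0.4390 m


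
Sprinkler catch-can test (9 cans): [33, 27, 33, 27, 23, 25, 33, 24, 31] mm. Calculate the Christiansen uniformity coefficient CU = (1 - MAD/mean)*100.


mean = 28.444444 mm
MAD = 3.604938 mm
CU = (1 - 3.604938/28.444444)*100

87.3264 %


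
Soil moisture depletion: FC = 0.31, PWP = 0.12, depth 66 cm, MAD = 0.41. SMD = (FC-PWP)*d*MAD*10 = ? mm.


SMD = (FC - PWP) * d * MAD * 10
SMD = (0.31 - 0.12) * 66 * 0.41 * 10
SMD = 0.1900 * 66 * 0.41 * 10

51.4140 mm


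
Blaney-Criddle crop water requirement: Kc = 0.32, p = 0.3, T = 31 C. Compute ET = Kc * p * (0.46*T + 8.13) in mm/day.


ET = Kc * p * (0.46*T + 8.13)
ET = 0.32 * 0.3 * (0.46*31 + 8.13)
ET = 0.32 * 0.3 * 22.3900

2.1494 mm/day


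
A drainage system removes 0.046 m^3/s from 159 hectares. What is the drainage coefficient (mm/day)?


DC = Q * 86400 / (A * 10000) * 1000
DC = 0.046 * 86400 / (159 * 10000) * 1000
DC = 3974400.0000 / 1590000

2.4996 mm/day


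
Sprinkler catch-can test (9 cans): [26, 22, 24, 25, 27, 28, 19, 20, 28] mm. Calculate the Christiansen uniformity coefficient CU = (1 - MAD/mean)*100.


mean = 24.333333 mm
MAD = 2.740741 mm
CU = (1 - 2.740741/24.333333)*100

88.7367 %


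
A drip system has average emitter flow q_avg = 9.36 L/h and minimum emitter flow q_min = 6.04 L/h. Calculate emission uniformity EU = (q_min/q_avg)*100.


EU = (q_min/q_avg)*100 = (6.04/9.36)*100 = 64.5299%

64.5299 %


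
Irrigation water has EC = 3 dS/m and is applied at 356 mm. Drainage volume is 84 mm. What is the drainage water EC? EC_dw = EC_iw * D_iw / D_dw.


EC_dw = EC_iw * D_iw / D_dw
EC_dw = 3 * 356 / 84
EC_dw = 1068 / 84

12.7143 dS/m


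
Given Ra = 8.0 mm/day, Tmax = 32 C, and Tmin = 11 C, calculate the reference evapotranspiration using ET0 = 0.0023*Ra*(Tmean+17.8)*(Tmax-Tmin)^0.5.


Tmean = (Tmax + Tmin)/2 = (32 + 11)/2 = 21.5
ET0 = 0.0023 * 8.0 * (21.5 + 17.8) * sqrt(32 - 11)
ET0 = 0.0023 * 8.0 * 39.3 * 4.582576

3.3138 mm/day


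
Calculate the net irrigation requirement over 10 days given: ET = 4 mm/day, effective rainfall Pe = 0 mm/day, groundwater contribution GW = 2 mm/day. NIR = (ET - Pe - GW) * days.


Daily deficit = ET - Pe - GW = 4 - 0 - 2 = 2 mm/day
NIR = 2 * 10 = 20 mm

20.0000 mm


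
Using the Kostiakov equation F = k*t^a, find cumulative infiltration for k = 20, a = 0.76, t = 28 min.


F = k * t^a = 20 * 28^0.76
F = 20 * 12.584620

251.6924 mm


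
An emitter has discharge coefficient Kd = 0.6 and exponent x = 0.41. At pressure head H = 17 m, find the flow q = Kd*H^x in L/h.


q = Kd * H^x = 0.6 * 17^0.41 = 0.6 * 3.195097

1.9171 L/h


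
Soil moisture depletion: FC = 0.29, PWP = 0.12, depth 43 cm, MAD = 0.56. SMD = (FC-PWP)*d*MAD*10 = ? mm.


SMD = (FC - PWP) * d * MAD * 10
SMD = (0.29 - 0.12) * 43 * 0.56 * 10
SMD = 0.1700 * 43 * 0.56 * 10

40.9360 mm


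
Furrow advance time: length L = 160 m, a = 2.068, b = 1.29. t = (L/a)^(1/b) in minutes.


t = (L/a)^(1/b)
t = (160/2.068)^(1/1.29)
t = 77.369439^(1/1.29)

29.1077 min


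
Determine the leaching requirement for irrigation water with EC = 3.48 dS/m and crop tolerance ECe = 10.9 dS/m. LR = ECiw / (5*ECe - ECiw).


LR = ECiw / (5*ECe - ECiw)
LR = 3.48 / (5*10.9 - 3.48)
LR = 3.48 / 51.0200

0.0682


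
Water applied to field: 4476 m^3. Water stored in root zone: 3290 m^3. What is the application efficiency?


Ea = V_root / V_field * 100 = 3290 / 4476 * 100 = 73.5031%

73.5031 %


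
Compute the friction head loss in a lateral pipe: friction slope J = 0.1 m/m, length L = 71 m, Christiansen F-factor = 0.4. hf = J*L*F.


hf = J * L * F = 0.1 * 71 * 0.4 = 2.8400 m

2.8400 m


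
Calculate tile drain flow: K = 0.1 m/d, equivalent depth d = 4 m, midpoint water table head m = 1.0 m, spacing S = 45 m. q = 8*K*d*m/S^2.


q = 8*K*d*m/S^2
q = 8*0.1*4*1.0/45^2
q = 3.2000 / 2025

0.0016 m/d


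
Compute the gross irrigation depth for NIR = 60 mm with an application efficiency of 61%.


Ea = 61% = 0.61
GID = NIR / Ea = 60 / 0.61 = 98.3607 mm

98.3607 mm


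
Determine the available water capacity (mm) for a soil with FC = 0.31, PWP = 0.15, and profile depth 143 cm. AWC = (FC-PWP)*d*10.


AWC = (FC - PWP) * d * 10
AWC = (0.31 - 0.15) * 143 * 10
AWC = 0.1600 * 143 * 10

228.8000 mm


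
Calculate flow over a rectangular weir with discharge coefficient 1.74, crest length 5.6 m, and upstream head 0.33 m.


Q = C * L * H^(3/2) = 1.74 * 5.6 * 0.33^1.5 = 1.74 * 5.6 * 0.189571

1.8472 m^3/s


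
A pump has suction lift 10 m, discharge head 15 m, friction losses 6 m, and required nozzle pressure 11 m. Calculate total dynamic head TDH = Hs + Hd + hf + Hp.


TDH = Hs + Hd + hf + Hp = 10 + 15 + 6 + 11 = 42

42 m


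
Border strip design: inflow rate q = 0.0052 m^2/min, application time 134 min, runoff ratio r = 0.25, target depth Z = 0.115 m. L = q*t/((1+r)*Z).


L = q*t/((1+r)*Z)
L = 0.0052*134/((1+0.25)*0.115)
L = 0.6968/0.14375

4.8473 m


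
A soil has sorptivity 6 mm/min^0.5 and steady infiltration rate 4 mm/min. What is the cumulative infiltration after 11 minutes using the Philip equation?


F = S*sqrt(t) + A*t
F = 6*sqrt(11) + 4*11
F = 6*3.316625 + 44

63.8997 mm


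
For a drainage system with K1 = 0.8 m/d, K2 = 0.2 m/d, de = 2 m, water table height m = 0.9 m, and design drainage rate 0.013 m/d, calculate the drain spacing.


S^2 = 8*K2*de*m/q + 4*K1*m^2/q
S^2 = 8*0.2*2*0.9/0.013 + 4*0.8*0.9^2/0.013
S = sqrt(420.9231)

20.5164 m


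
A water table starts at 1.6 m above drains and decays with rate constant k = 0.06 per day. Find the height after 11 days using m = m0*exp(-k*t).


m = m0 * exp(-k*t)
m = 1.6 * exp(-0.06 * 11)
m = 1.6 * exp(-0.6600)

0.8270 m


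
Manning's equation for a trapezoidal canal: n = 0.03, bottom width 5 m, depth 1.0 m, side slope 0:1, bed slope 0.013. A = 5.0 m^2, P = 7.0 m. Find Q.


R = A/P = 5.0/7.0 = 0.714286
Q = (1/0.03) * 5.0 * 0.714286^(2/3) * 0.013^0.5

15.1845 m^3/s


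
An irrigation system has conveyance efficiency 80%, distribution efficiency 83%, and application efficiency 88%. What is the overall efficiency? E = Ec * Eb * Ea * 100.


Ec = 0.8, Eb = 0.83, Ea = 0.88
E = 0.8 * 0.83 * 0.88 * 100 = 58.4320%

58.4320 %


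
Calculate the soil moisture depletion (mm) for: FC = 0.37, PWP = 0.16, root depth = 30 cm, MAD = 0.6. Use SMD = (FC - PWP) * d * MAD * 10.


SMD = (FC - PWP) * d * MAD * 10
SMD = (0.37 - 0.16) * 30 * 0.6 * 10
SMD = 0.2100 * 30 * 0.6 * 10

37.8000 mm


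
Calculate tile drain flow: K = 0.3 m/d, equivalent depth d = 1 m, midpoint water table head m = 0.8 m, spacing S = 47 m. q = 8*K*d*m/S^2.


q = 8*K*d*m/S^2
q = 8*0.3*1*0.8/47^2
q = 1.9200 / 2209

8.6917e-04 m/d


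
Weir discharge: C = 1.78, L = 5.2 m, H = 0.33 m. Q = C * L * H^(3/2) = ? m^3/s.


Q = C * L * H^(3/2) = 1.78 * 5.2 * 0.33^1.5 = 1.78 * 5.2 * 0.189571

1.7547 m^3/s


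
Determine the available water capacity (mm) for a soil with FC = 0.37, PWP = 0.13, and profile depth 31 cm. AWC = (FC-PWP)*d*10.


AWC = (FC - PWP) * d * 10
AWC = (0.37 - 0.13) * 31 * 10
AWC = 0.2400 * 31 * 10

74.4000 mm


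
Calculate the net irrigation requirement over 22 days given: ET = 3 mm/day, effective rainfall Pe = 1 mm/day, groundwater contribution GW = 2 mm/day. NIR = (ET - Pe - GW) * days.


Daily deficit = ET - Pe - GW = 3 - 1 - 2 = 0 mm/day
NIR = 0 * 22 = 0 mm

0 mm
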